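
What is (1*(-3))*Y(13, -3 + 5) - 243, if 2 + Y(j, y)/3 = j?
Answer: -342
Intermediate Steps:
Y(j, y) = -6 + 3*j
(1*(-3))*Y(13, -3 + 5) - 243 = (1*(-3))*(-6 + 3*13) - 243 = -3*(-6 + 39) - 243 = -3*33 - 243 = -99 - 243 = -342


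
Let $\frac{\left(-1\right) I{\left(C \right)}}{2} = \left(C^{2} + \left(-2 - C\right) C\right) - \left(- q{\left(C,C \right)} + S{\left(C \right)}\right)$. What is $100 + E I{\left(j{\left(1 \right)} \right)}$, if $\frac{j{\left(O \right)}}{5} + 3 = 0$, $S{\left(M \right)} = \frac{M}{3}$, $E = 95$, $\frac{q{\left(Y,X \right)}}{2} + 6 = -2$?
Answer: $-3510$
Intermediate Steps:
$q{\left(Y,X \right)} = -16$ ($q{\left(Y,X \right)} = -12 + 2 \left(-2\right) = -12 - 4 = -16$)
$S{\left(M \right)} = \frac{M}{3}$ ($S{\left(M \right)} = M \frac{1}{3} = \frac{M}{3}$)
$j{\left(O \right)} = -15$ ($j{\left(O \right)} = -15 + 5 \cdot 0 = -15 + 0 = -15$)
$I{\left(C \right)} = 32 - 2 C^{2} + \frac{2 C}{3} - 2 C \left(-2 - C\right)$ ($I{\left(C \right)} = - 2 \left(\left(C^{2} + \left(-2 - C\right) C\right) - \left(16 + \frac{C}{3}\right)\right) = - 2 \left(\left(C^{2} + C \left(-2 - C\right)\right) - \left(16 + \frac{C}{3}\right)\right) = - 2 \left(-16 + C^{2} - \frac{C}{3} + C \left(-2 - C\right)\right) = 32 - 2 C^{2} + \frac{2 C}{3} - 2 C \left(-2 - C\right)$)
$100 + E I{\left(j{\left(1 \right)} \right)} = 100 + 95 \left(32 + \frac{14}{3} \left(-15\right)\right) = 100 + 95 \left(32 - 70\right) = 100 + 95 \left(-38\right) = 100 - 3610 = -3510$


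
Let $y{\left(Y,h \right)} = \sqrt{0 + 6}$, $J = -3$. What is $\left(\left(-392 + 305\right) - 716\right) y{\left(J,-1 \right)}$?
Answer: $- 803 \sqrt{6} \approx -1966.9$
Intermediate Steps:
$y{\left(Y,h \right)} = \sqrt{6}$
$\left(\left(-392 + 305\right) - 716\right) y{\left(J,-1 \right)} = \left(\left(-392 + 305\right) - 716\right) \sqrt{6} = \left(-87 - 716\right) \sqrt{6} = - 803 \sqrt{6}$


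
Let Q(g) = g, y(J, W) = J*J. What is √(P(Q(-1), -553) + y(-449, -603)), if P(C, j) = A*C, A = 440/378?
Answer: √800149749/63 ≈ 449.00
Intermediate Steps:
y(J, W) = J²
A = 220/189 (A = 440*(1/378) = 220/189 ≈ 1.1640)
P(C, j) = 220*C/189
√(P(Q(-1), -553) + y(-449, -603)) = √((220/189)*(-1) + (-449)²) = √(-220/189 + 201601) = √(38102369/189) = √800149749/63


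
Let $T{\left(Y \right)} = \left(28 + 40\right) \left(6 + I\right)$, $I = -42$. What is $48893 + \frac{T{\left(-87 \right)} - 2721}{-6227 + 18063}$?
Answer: $\frac{578692379}{11836} \approx 48893.0$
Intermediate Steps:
$T{\left(Y \right)} = -2448$ ($T{\left(Y \right)} = \left(28 + 40\right) \left(6 - 42\right) = 68 \left(-36\right) = -2448$)
$48893 + \frac{T{\left(-87 \right)} - 2721}{-6227 + 18063} = 48893 + \frac{-2448 - 2721}{-6227 + 18063} = 48893 - \frac{5169}{11836} = \frac{578692379}{11836}$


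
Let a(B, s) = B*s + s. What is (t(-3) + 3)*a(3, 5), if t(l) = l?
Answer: 0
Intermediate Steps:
a(B, s) = s + B*s
(t(-3) + 3)*a(3, 5) = (-3 + 3)*(5*(1 + 3)) = 0*(5*4) = 0*20 = 0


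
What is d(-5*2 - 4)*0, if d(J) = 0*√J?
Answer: 0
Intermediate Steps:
d(J) = 0
d(-5*2 - 4)*0 = 0*0 = 0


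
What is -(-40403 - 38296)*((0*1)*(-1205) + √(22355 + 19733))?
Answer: 157398*√10522 ≈ 1.6145e+7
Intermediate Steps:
-(-40403 - 38296)*((0*1)*(-1205) + √(22355 + 19733)) = -(-78699)*(0*(-1205) + √42088) = -(-78699)*(0 + 2*√10522) = -(-78699)*2*√10522 = -(-157398)*√10522 = 157398*√10522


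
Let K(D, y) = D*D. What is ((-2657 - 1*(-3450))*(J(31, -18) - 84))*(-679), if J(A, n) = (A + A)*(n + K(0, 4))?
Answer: 646136400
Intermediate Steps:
K(D, y) = D²
J(A, n) = 2*A*n (J(A, n) = (A + A)*(n + 0²) = (2*A)*(n + 0) = (2*A)*n = 2*A*n)
((-2657 - 1*(-3450))*(J(31, -18) - 84))*(-679) = ((-2657 - 1*(-3450))*(2*31*(-18) - 84))*(-679) = ((-2657 + 3450)*(-1116 - 84))*(-679) = (793*(-1200))*(-679) = -951600*(-679) = 646136400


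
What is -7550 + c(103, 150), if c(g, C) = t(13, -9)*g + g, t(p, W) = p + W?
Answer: -7035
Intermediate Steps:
t(p, W) = W + p
c(g, C) = 5*g (c(g, C) = (-9 + 13)*g + g = 4*g + g = 5*g)
-7550 + c(103, 150) = -7550 + 5*103 = -7550 + 515 = -7035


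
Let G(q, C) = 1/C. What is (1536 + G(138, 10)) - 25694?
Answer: -241579/10 ≈ -24158.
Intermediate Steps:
(1536 + G(138, 10)) - 25694 = (1536 + 1/10) - 25694 = (1536 + ⅒) - 25694 = 15361/10 - 25694 = -241579/10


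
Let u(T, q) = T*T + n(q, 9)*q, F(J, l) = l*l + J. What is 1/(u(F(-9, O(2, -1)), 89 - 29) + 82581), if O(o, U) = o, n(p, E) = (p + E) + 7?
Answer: 1/87166 ≈ 1.1472e-5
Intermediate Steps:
n(p, E) = 7 + E + p (n(p, E) = (E + p) + 7 = 7 + E + p)
F(J, l) = J + l² (F(J, l) = l² + J = J + l²)
u(T, q) = T² + q*(16 + q) (u(T, q) = T*T + (7 + 9 + q)*q = T² + (16 + q)*q = T² + q*(16 + q))
1/(u(F(-9, O(2, -1)), 89 - 29) + 82581) = 1/(((-9 + 2²)² + (89 - 29)*(16 + (89 - 29))) + 82581) = 1/(((-9 + 4)² + 60*(16 + 60)) + 82581) = 1/(((-5)² + 60*76) + 82581) = 1/((25 + 4560) + 82581) = 1/(4585 + 82581) = 1/87166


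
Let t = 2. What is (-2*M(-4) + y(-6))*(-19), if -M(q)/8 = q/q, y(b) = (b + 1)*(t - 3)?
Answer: -399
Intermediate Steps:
y(b) = -1 - b (y(b) = (b + 1)*(2 - 3) = (1 + b)*(-1) = -1 - b)
M(q) = -8 (M(q) = -8*q/q = -8*1 = -8)
(-2*M(-4) + y(-6))*(-19) = (-2*(-8) + (-1 - 1*(-6)))*(-19) = (16 + (-1 + 6))*(-19) = (16 + 5)*(-19) = 21*(-19) = -399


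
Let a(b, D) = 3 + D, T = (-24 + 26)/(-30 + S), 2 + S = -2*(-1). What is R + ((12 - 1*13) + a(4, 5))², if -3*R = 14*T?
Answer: 2219/45 ≈ 49.311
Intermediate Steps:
S = 0 (S = -2 - 2*(-1) = -2 + 2 = 0)
T = -1/15 (T = (-24 + 26)/(-30 + 0) = 2/(-30) = 2*(-1/30) = -1/15 ≈ -0.066667)
R = 14/45 (R = -14*(-1)/(3*15) = -⅓*(-14/15) = 14/45 ≈ 0.31111)
R + ((12 - 1*13) + a(4, 5))² = 14/45 + ((12 - 1*13) + (3 + 5))² = 14/45 + ((12 - 13) + 8)² = 14/45 + (-1 + 8)² = 14/45 + 7² = 14/45 + 49 = 2219/45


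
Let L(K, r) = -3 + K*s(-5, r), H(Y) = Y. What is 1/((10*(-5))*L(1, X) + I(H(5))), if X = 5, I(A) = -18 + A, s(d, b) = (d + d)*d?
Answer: -1/2363 ≈ -0.00042319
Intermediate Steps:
s(d, b) = 2*d² (s(d, b) = (2*d)*d = 2*d²)
L(K, r) = -3 + 50*K (L(K, r) = -3 + K*(2*(-5)²) = -3 + K*(2*25) = -3 + K*50 = -3 + 50*K)
1/((10*(-5))*L(1, X) + I(H(5))) = 1/((10*(-5))*(-3 + 50*1) + (-18 + 5)) = 1/(-50*(-3 + 50) - 13) = 1/(-50*47 - 13) = 1/(-2350 - 13) = 1/(-2363) = -1/2363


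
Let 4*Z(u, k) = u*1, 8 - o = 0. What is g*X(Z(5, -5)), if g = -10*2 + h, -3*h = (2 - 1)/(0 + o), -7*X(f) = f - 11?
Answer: -6253/224 ≈ -27.915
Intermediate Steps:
o = 8 (o = 8 - 1*0 = 8 + 0 = 8)
Z(u, k) = u/4 (Z(u, k) = (u*1)/4 = u/4)
X(f) = 11/7 - f/7 (X(f) = -(f - 11)/7 = -(-11 + f)/7 = 11/7 - f/7)
h = -1/24 (h = -(2 - 1)/(3*(0 + 8)) = -1/(3*8) = -1/3*1/8 = -1/24 ≈ -0.041667)
g = -481/24 (g = -10*2 - 1/24 = -20 - 1/24 = -481/24 ≈ -20.042)
g*X(Z(5, -5)) = -481*(11/7 - 5/28)/24 = -481/24*39/28 = -6253/224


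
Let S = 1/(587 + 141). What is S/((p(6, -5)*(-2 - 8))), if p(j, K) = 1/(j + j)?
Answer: -3/1820 ≈ -0.0016484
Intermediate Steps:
p(j, K) = 1/(2*j)
S = 1/728 ≈ 0.0013736
S/((p(6, -5)*(-2 - 8))) = 1/(728*((((½)/6)*(-2 - 8)))) = 1/(728*((((½)*(⅙))*(-10)))) = 1/(728*(((1/12)*(-10)))) = 1/(728*(-⅚)) = (1/728)*(-6/5) = -3/1820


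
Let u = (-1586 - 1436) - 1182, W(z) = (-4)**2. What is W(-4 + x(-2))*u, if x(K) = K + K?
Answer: -67264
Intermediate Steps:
x(K) = 2*K
W(z) = 16
u = -4204 (u = -3022 - 1182 = -4204)
W(-4 + x(-2))*u = 16*(-4204) = -67264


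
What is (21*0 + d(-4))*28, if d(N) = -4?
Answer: -112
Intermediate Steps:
(21*0 + d(-4))*28 = (21*0 - 4)*28 = (0 - 4)*28 = -4*28 = -112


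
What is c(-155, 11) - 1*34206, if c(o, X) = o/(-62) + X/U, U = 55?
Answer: -342033/10 ≈ -34203.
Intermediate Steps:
c(o, X) = -o/62 + X/55 (c(o, X) = o/(-62) + X/55 = o*(-1/62) + X*(1/55) = -o/62 + X/55)
c(-155, 11) - 1*34206 = (-1/62*(-155) + (1/55)*11) - 1*34206 = (5/2 + ⅕) - 34206 = 27/10 - 34206 = -342033/10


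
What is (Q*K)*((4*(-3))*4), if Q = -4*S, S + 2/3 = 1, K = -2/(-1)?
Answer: 128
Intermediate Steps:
K = 2 (K = -2*(-1) = 2)
S = 1/3 (S = -2/3 + 1 = 1/3 ≈ 0.33333)
Q = -4/3 (Q = -4*1/3 = -4/3 ≈ -1.3333)
(Q*K)*((4*(-3))*4) = (-4/3*2)*((4*(-3))*4) = -(-32)*4 = -8/3*(-48) = 128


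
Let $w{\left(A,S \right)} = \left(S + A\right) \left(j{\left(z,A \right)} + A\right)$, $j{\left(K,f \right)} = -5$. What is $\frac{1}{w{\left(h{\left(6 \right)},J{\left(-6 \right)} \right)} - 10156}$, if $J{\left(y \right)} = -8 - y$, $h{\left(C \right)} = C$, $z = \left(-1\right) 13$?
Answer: $- \frac{1}{10152} \approx -9.8503 \cdot 10^{-5}$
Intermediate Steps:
$z = -13$
$w{\left(A,S \right)} = \left(-5 + A\right) \left(A + S\right)$ ($w{\left(A,S \right)} = \left(S + A\right) \left(-5 + A\right) = \left(A + S\right) \left(-5 + A\right) = \left(-5 + A\right) \left(A + S\right)$)
$\frac{1}{w{\left(h{\left(6 \right)},J{\left(-6 \right)} \right)} - 10156} = \frac{1}{\left(6^{2} - 30 - 5 \left(-8 - -6\right) + 6 \left(-8 - -6\right)\right) - 10156} = \frac{1}{\left(36 - 30 - 5 \left(-8 + 6\right) + 6 \left(-8 + 6\right)\right) - 10156} = \frac{1}{\left(36 - 30 - -10 + 6 \left(-2\right)\right) - 10156} = \frac{1}{\left(36 - 30 + 10 - 12\right) - 10156} = \frac{1}{4 - 10156} = \frac{1}{-10152} = - \frac{1}{10152}$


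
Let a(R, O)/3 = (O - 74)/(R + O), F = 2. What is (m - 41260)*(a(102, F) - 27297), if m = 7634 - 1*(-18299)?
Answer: 418412952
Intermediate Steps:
a(R, O) = 3*(-74 + O)/(O + R) (a(R, O) = 3*((O - 74)/(R + O)) = 3*((-74 + O)/(O + R)) = 3*(-74 + O)/(O + R))
m = 25933 (m = 7634 + 18299 = 25933)
(m - 41260)*(a(102, F) - 27297) = (25933 - 41260)*(3*(-74 + 2)/(2 + 102) - 27297) = -15327*(3*(-72)/104 - 27297) = -15327*(3*(1/104)*(-72) - 27297) = -15327*(-27/13 - 27297) = -15327*(-354888/13) = 418412952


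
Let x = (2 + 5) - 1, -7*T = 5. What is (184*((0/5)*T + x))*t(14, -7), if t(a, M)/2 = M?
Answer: -15456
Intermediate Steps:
T = -5/7 (T = -⅐*5 = -5/7 ≈ -0.71429)
x = 6 (x = 7 - 1 = 6)
t(a, M) = 2*M
(184*((0/5)*T + x))*t(14, -7) = (184*((0/5)*(-5/7) + 6))*(2*(-7)) = (184*((0*(⅕))*(-5/7) + 6))*(-14) = (184*(0*(-5/7) + 6))*(-14) = (184*(0 + 6))*(-14) = (184*6)*(-14) = 1104*(-14) = -15456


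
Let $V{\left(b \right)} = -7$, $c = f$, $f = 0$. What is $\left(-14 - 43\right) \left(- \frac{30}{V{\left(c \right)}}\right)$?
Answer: $- \frac{1710}{7} \approx -244.29$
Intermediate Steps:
$c = 0$
$\left(-14 - 43\right) \left(- \frac{30}{V{\left(c \right)}}\right) = \left(-14 - 43\right) \left(- \frac{30}{-7}\right) = - 57 \left(\left(-30\right) \left(- \frac{1}{7}\right)\right) = \left(-57\right) \frac{30}{7} = - \frac{1710}{7}$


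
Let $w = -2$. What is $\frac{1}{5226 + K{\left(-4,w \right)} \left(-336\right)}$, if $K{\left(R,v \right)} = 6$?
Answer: $\frac{1}{3210} \approx 0.00031153$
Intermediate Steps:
$\frac{1}{5226 + K{\left(-4,w \right)} \left(-336\right)} = \frac{1}{5226 + 6 \left(-336\right)} = \frac{1}{5226 - 2016} = \frac{1}{3210}$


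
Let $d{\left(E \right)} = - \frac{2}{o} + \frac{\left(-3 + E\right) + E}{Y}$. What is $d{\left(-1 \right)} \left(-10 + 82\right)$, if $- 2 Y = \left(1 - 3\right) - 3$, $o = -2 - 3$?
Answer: $- \frac{576}{5} \approx -115.2$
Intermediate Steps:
$o = -5$ ($o = -2 - 3 = -5$)
$Y = \frac{5}{2}$ ($Y = - \frac{\left(1 - 3\right) - 3}{2} = - \frac{-2 - 3}{2} = \left(- \frac{1}{2}\right) \left(-5\right) = \frac{5}{2} \approx 2.5$)
$d{\left(E \right)} = - \frac{4}{5} + \frac{4 E}{5}$ ($d{\left(E \right)} = - \frac{2}{-5} + \frac{\left(-3 + E\right) + E}{\frac{5}{2}} = \left(-2\right) \left(- \frac{1}{5}\right) + \left(-3 + 2 E\right) \frac{2}{5} = \frac{2}{5} + \left(- \frac{6}{5} + \frac{4 E}{5}\right) = - \frac{4}{5} + \frac{4 E}{5}$)
$d{\left(-1 \right)} \left(-10 + 82\right) = \left(- \frac{4}{5} + \frac{4}{5} \left(-1\right)\right) \left(-10 + 82\right) = \left(- \frac{4}{5} - \frac{4}{5}\right) 72 = \left(- \frac{8}{5}\right) 72 = - \frac{576}{5}$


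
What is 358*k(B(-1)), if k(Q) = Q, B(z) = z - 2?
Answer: -1074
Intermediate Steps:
B(z) = -2 + z
358*k(B(-1)) = 358*(-2 - 1) = 358*(-3) = -1074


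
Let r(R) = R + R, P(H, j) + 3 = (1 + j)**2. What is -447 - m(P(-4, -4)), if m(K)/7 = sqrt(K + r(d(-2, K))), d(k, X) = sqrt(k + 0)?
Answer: -447 - 7*sqrt(6 + 2*I*sqrt(2)) ≈ -464.59 - 3.9389*I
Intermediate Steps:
P(H, j) = -3 + (1 + j)**2
d(k, X) = sqrt(k)
r(R) = 2*R
m(K) = 7*sqrt(K + 2*I*sqrt(2)) (m(K) = 7*sqrt(K + 2*sqrt(-2)) = 7*sqrt(K + 2*(I*sqrt(2))) = 7*sqrt(K + 2*I*sqrt(2)))
-447 - m(P(-4, -4)) = -447 - 7*sqrt((-3 + (1 - 4)**2) + 2*I*sqrt(2)) = -447 - 7*sqrt((-3 + (-3)**2) + 2*I*sqrt(2)) = -447 - 7*sqrt((-3 + 9) + 2*I*sqrt(2)) = -447 - 7*sqrt(6 + 2*I*sqrt(2))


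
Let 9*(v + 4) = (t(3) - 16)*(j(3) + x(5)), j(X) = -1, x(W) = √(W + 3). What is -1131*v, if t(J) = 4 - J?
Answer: 2639 + 3770*√2 ≈ 7970.6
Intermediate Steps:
x(W) = √(3 + W)
v = -7/3 - 10*√2/3 (v = -4 + (((4 - 1*3) - 16)*(-1 + √(3 + 5)))/9 = -4 + (((4 - 3) - 16)*(-1 + √8))/9 = -4 + ((1 - 16)*(-1 + 2*√2))/9 = -4 + (-15*(-1 + 2*√2))/9 = -4 + (15 - 30*√2)/9 = -4 + (5/3 - 10*√2/3) = -7/3 - 10*√2/3 ≈ -7.0474)
-1131*v = -1131*(-7/3 - 10*√2/3) = 2639 + 3770*√2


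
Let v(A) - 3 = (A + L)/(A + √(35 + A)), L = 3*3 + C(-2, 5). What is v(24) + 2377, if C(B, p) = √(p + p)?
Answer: 111932/47 - 3*√59/47 - √590/517 + 24*√10/517 ≈ 2381.1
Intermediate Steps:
C(B, p) = √2*√p (C(B, p) = √(2*p) = √2*√p)
L = 9 + √10 (L = 3*3 + √2*√5 = 9 + √10 ≈ 12.162)
v(A) = 3 + (9 + A + √10)/(A + √(35 + A)) (v(A) = 3 + (A + (9 + √10))/(A + √(35 + A)) = 3 + (9 + A + √10)/(A + √(35 + A)))
v(24) + 2377 = (9 + √10 + 3*√(35 + 24) + 4*24)/(24 + √(35 + 24)) + 2377 = (9 + √10 + 3*√59 + 96)/(24 + √59) + 2377 = (105 + √10 + 3*√59)/(24 + √59) + 2377 = 2377 + (105 + √10 + 3*√59)/(24 + √59)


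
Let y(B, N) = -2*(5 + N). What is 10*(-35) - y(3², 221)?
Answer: 102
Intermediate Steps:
y(B, N) = -10 - 2*N
10*(-35) - y(3², 221) = 10*(-35) - (-10 - 2*221) = -350 - (-10 - 442) = -350 - 1*(-452) = -350 + 452 = 102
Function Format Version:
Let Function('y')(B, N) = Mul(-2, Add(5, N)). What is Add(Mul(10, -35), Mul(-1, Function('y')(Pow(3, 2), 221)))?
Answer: 102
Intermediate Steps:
Function('y')(B, N) = Add(-10, Mul(-2, N))
Add(Mul(10, -35), Mul(-1, Function('y')(Pow(3, 2), 221))) = Add(Mul(10, -35), Mul(-1, Add(-10, Mul(-2, 221)))) = Add(-350, Mul(-1, Add(-10, -442))) = Add(-350, Mul(-1, -452)) = Add(-350, 452) = 102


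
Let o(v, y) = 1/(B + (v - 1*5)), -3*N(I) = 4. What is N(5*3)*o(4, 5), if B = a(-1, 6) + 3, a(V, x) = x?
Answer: -⅙ ≈ -0.16667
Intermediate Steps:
B = 9 (B = 6 + 3 = 9)
N(I) = -4/3 (N(I) = -⅓*4 = -4/3)
o(v, y) = 1/(4 + v) (o(v, y) = 1/(9 + (v - 1*5)) = 1/(9 + (v - 5)) = 1/(9 + (-5 + v)) = 1/(4 + v))
N(5*3)*o(4, 5) = -4/(3*(4 + 4)) = -4/3/8 = -4/3*⅛ = -⅙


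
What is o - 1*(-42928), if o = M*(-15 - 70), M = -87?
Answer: 50323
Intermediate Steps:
o = 7395 (o = -87*(-15 - 70) = -87*(-85) = 7395)
o - 1*(-42928) = 7395 - 1*(-42928) = 7395 + 42928 = 50323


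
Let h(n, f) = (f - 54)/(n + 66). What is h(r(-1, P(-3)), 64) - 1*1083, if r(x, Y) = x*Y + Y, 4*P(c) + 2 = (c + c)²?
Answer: -35734/33 ≈ -1082.8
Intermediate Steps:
P(c) = -½ + c² (P(c) = -½ + (c + c)²/4 = -½ + (2*c)²/4 = -½ + (4*c²)/4 = -½ + c²)
r(x, Y) = Y + Y*x (r(x, Y) = Y*x + Y = Y + Y*x)
h(n, f) = (-54 + f)/(66 + n)
h(r(-1, P(-3)), 64) - 1*1083 = (-54 + 64)/(66 + (-½ + (-3)²)*(1 - 1)) - 1*1083 = 10/(66 + (-½ + 9)*0) - 1083 = 10/(66 + (17/2)*0) - 1083 = 10/(66 + 0) - 1083 = 10/66 - 1083 = (1/66)*10 - 1083 = 5/33 - 1083 = -35734/33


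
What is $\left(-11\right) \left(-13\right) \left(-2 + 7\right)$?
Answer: $715$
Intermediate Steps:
$\left(-11\right) \left(-13\right) \left(-2 + 7\right) = 143 \cdot 5 = 715$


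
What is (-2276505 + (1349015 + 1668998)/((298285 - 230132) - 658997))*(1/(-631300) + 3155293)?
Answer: -893092909052999699860489/124333272400 ≈ -7.1831e+12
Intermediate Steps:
(-2276505 + (1349015 + 1668998)/((298285 - 230132) - 658997))*(1/(-631300) + 3155293) = (-2276505 + 3018013/(68153 - 658997))*(-1/631300 + 3155293) = (-2276505 + 3018013/(-590844))*(1991936470899/631300) = (-2276505 + 3018013*(-1/590844))*(1991936470899/631300) = (-2276505 - 3018013/590844)*(1991936470899/631300) = -1345062338233/590844*1991936470899/631300 = -893092909052999699860489/124333272400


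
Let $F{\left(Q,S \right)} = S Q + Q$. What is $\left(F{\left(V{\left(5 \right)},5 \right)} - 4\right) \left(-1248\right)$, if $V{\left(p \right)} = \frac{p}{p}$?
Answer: $-2496$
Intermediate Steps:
$V{\left(p \right)} = 1$
$F{\left(Q,S \right)} = Q + Q S$ ($F{\left(Q,S \right)} = Q S + Q = Q + Q S$)
$\left(F{\left(V{\left(5 \right)},5 \right)} - 4\right) \left(-1248\right) = \left(1 \left(1 + 5\right) - 4\right) \left(-1248\right) = \left(1 \cdot 6 - 4\right) \left(-1248\right) = \left(6 - 4\right) \left(-1248\right) = 2 \left(-1248\right) = -2496$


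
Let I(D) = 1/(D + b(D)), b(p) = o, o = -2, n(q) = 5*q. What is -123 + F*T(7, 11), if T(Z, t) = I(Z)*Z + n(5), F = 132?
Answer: 16809/5 ≈ 3361.8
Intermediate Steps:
b(p) = -2
I(D) = 1/(-2 + D) (I(D) = 1/(D - 2) = 1/(-2 + D))
T(Z, t) = 25 + Z/(-2 + Z) (T(Z, t) = Z/(-2 + Z) + 5*5 = Z/(-2 + Z) + 25 = 25 + Z/(-2 + Z))
-123 + F*T(7, 11) = -123 + 132*(2*(-25 + 13*7)/(-2 + 7)) = -123 + 132*(2*(-25 + 91)/5) = -123 + 132*(2*(⅕)*66) = -123 + 132*(132/5) = -123 + 17424/5 = 16809/5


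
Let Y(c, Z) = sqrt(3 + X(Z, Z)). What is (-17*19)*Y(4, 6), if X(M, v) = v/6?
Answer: -646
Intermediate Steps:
X(M, v) = v/6 (X(M, v) = v*(1/6) = v/6)
Y(c, Z) = sqrt(3 + Z/6)
(-17*19)*Y(4, 6) = (-17*19)*(sqrt(108 + 6*6)/6) = -323*sqrt(108 + 36)/6 = -323*sqrt(144)/6 = -323*12/6 = -323*2 = -646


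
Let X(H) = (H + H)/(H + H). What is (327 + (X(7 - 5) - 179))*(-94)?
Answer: -14006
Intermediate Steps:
X(H) = 1 (X(H) = (2*H)/((2*H)) = (2*H)*(1/(2*H)) = 1)
(327 + (X(7 - 5) - 179))*(-94) = (327 + (1 - 179))*(-94) = (327 - 178)*(-94) = 149*(-94) = -14006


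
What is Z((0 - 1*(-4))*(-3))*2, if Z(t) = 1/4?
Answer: ½ ≈ 0.50000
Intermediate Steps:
Z(t) = ¼
Z((0 - 1*(-4))*(-3))*2 = (¼)*2 = ½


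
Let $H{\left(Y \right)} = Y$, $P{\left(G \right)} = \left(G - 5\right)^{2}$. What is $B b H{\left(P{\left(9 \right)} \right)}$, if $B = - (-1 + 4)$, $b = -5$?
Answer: $240$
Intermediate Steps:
$P{\left(G \right)} = \left(-5 + G\right)^{2}$
$B = -3$ ($B = \left(-1\right) 3 = -3$)
$B b H{\left(P{\left(9 \right)} \right)} = \left(-3\right) \left(-5\right) \left(-5 + 9\right)^{2} = 15 \cdot 4^{2} = 15 \cdot 16 = 240$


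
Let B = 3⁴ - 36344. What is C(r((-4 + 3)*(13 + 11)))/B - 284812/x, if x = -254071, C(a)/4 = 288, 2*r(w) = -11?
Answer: 10035447764/9213376673 ≈ 1.0892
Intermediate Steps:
r(w) = -11/2 (r(w) = (½)*(-11) = -11/2)
C(a) = 1152 (C(a) = 4*288 = 1152)
B = -36263 (B = 81 - 36344 = -36263)
C(r((-4 + 3)*(13 + 11)))/B - 284812/x = 1152/(-36263) - 284812/(-254071) = 1152*(-1/36263) - 284812*(-1/254071) = -1152/36263 + 284812/254071 = 10035447764/9213376673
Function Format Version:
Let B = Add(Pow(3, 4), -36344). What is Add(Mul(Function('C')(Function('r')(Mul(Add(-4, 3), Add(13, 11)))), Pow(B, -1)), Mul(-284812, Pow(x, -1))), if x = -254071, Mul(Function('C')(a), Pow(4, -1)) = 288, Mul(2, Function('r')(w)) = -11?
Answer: Rational(10035447764, 9213376673) ≈ 1.0892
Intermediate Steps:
Function('r')(w) = Rational(-11, 2) (Function('r')(w) = Mul(Rational(1, 2), -11) = Rational(-11, 2))
Function('C')(a) = 1152 (Function('C')(a) = Mul(4, 288) = 1152)
B = -36263 (B = Add(81, -36344) = -36263)
Add(Mul(Function('C')(Function('r')(Mul(Add(-4, 3), Add(13, 11)))), Pow(B, -1)), Mul(-284812, Pow(x, -1))) = Add(Mul(1152, Pow(-36263, -1)), Mul(-284812, Pow(-254071, -1))) = Add(Mul(1152, Rational(-1, 36263)), Mul(-284812, Rational(-1, 254071))) = Add(Rational(-1152, 36263), Rational(284812, 254071)) = Rational(10035447764, 9213376673)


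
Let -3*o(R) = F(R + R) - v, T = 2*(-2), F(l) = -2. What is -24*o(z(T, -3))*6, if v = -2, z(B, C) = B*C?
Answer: 0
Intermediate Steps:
T = -4
o(R) = 0 (o(R) = -(-2 - 1*(-2))/3 = -(-2 + 2)/3 = -⅓*0 = 0)
-24*o(z(T, -3))*6 = -24*0*6 = 0*6 = 0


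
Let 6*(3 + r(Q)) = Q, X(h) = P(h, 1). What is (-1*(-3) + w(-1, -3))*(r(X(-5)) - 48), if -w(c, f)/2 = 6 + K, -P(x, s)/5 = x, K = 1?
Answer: 3091/6 ≈ 515.17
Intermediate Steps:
P(x, s) = -5*x
X(h) = -5*h
r(Q) = -3 + Q/6
w(c, f) = -14 (w(c, f) = -2*(6 + 1) = -2*7 = -14)
(-1*(-3) + w(-1, -3))*(r(X(-5)) - 48) = (-1*(-3) - 14)*((-3 + (-5*(-5))/6) - 48) = (3 - 14)*((-3 + (⅙)*25) - 48) = -11*((-3 + 25/6) - 48) = -11*(7/6 - 48) = -11*(-281/6) = 3091/6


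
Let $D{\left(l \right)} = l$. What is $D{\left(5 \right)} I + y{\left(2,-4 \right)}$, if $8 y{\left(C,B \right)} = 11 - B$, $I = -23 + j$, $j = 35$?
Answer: $\frac{495}{8} \approx 61.875$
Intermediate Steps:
$I = 12$ ($I = -23 + 35 = 12$)
$y{\left(C,B \right)} = \frac{11}{8} - \frac{B}{8}$ ($y{\left(C,B \right)} = \frac{11 - B}{8} = \frac{11}{8} - \frac{B}{8}$)
$D{\left(5 \right)} I + y{\left(2,-4 \right)} = 5 \cdot 12 + \left(\frac{11}{8} - - \frac{1}{2}\right) = 60 + \left(\frac{11}{8} + \frac{1}{2}\right) = 60 + \frac{15}{8} = \frac{495}{8}$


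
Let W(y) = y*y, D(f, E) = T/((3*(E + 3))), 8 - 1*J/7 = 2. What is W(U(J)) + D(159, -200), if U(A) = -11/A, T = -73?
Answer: 66761/347508 ≈ 0.19211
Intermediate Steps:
J = 42 (J = 56 - 7*2 = 56 - 14 = 42)
D(f, E) = -73/(9 + 3*E) (D(f, E) = -73*1/(3*(E + 3)) = -73*1/(3*(3 + E)) = -73/(9 + 3*E))
W(y) = y²
W(U(J)) + D(159, -200) = (-11/42)² - 73/(9 + 3*(-200)) = (-11*1/42)² - 73/(9 - 600) = (-11/42)² - 73/(-591) = 121/1764 - 73*(-1/591) = 121/1764 + 73/591 = 66761/347508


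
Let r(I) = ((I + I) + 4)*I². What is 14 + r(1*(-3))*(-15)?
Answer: 284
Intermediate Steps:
r(I) = I²*(4 + 2*I) (r(I) = (2*I + 4)*I² = (4 + 2*I)*I² = I²*(4 + 2*I))
14 + r(1*(-3))*(-15) = 14 + (2*(1*(-3))²*(2 + 1*(-3)))*(-15) = 14 + (2*(-3)²*(2 - 3))*(-15) = 14 + (2*9*(-1))*(-15) = 14 - 18*(-15) = 14 + 270 = 284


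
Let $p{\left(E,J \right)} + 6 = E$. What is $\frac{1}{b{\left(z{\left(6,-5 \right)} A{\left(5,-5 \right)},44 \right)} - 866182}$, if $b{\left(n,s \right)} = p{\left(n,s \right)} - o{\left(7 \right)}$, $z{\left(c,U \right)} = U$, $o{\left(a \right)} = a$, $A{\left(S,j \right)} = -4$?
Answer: $- \frac{1}{866175} \approx -1.1545 \cdot 10^{-6}$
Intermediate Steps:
$p{\left(E,J \right)} = -6 + E$
$b{\left(n,s \right)} = -13 + n$ ($b{\left(n,s \right)} = \left(-6 + n\right) - 7 = -13 + n$)
$\frac{1}{b{\left(z{\left(6,-5 \right)} A{\left(5,-5 \right)},44 \right)} - 866182} = \frac{1}{\left(-13 - -20\right) - 866182} = \frac{1}{\left(-13 + 20\right) - 866182} = \frac{1}{7 - 866182} = \frac{1}{-866175} = - \frac{1}{866175}$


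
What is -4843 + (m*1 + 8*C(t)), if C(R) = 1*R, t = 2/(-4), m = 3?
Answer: -4844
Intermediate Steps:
t = -½ (t = 2*(-¼) = -½ ≈ -0.50000)
C(R) = R
-4843 + (m*1 + 8*C(t)) = -4843 + (3*1 + 8*(-½)) = -4843 + (3 - 4) = -4843 - 1 = -4844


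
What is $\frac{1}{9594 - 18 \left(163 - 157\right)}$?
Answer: $\frac{1}{9486} \approx 0.00010542$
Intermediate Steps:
$\frac{1}{9594 - 18 \left(163 - 157\right)} = \frac{1}{9594 - 108} = \frac{1}{9486}$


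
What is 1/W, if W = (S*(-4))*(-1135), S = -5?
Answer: -1/22700 ≈ -4.4053e-5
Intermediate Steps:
W = -22700 (W = -5*(-4)*(-1135) = 20*(-1135) = -22700)
1/W = 1/(-22700) = -1/22700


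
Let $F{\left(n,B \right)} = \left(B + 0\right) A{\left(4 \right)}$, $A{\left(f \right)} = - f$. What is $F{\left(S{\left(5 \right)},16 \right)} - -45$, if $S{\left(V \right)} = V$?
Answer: $-19$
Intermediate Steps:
$F{\left(n,B \right)} = - 4 B$ ($F{\left(n,B \right)} = \left(B + 0\right) \left(\left(-1\right) 4\right) = B \left(-4\right) = - 4 B$)
$F{\left(S{\left(5 \right)},16 \right)} - -45 = \left(-4\right) 16 - -45 = -64 + 45 = -19$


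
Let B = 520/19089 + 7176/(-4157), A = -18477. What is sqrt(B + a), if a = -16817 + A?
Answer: I*sqrt(24694809635352311742)/26450991 ≈ 187.87*I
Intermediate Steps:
B = -134821024/79352973 (B = 520*(1/19089) + 7176*(-1/4157) = 520/19089 - 7176/4157 = -134821024/79352973 ≈ -1.6990)
a = -35294 (a = -16817 - 18477 = -35294)
sqrt(B + a) = sqrt(-134821024/79352973 - 35294) = sqrt(-2800818650086/79352973) = I*sqrt(24694809635352311742)/26450991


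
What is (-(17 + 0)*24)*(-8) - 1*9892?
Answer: -6628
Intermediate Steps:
(-(17 + 0)*24)*(-8) - 1*9892 = (-1*17*24)*(-8) - 9892 = -17*24*(-8) - 9892 = -408*(-8) - 9892 = 3264 - 9892 = -6628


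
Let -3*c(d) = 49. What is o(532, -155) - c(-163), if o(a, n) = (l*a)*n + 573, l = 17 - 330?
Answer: 77431708/3 ≈ 2.5811e+7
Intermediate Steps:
c(d) = -49/3 (c(d) = -⅓*49 = -49/3)
l = -313
o(a, n) = 573 - 313*a*n (o(a, n) = (-313*a)*n + 573 = -313*a*n + 573 = 573 - 313*a*n)
o(532, -155) - c(-163) = (573 - 313*532*(-155)) - 1*(-49/3) = (573 + 25809980) + 49/3 = 25810553 + 49/3 = 77431708/3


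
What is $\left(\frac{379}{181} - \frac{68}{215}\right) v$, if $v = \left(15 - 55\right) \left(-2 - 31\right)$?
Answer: $\frac{18262728}{7783} \approx 2346.5$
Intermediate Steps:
$v = 1320$ ($v = \left(-40\right) \left(-33\right) = 1320$)
$\left(\frac{379}{181} - \frac{68}{215}\right) v = \left(\frac{379}{181} - \frac{68}{215}\right) 1320 = \frac{69177}{38915} \cdot 1320 = \frac{18262728}{7783}$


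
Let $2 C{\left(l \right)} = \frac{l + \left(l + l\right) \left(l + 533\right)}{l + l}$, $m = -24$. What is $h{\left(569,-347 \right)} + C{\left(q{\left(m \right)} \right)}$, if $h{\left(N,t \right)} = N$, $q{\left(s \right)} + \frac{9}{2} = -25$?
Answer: $821$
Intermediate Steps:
$q{\left(s \right)} = - \frac{59}{2}$ ($q{\left(s \right)} = - \frac{9}{2} - 25 = - \frac{59}{2}$)
$C{\left(l \right)} = \frac{l + 2 l \left(533 + l\right)}{4 l}$ ($C{\left(l \right)} = \frac{\left(l + \left(l + l\right) \left(l + 533\right)\right) \frac{1}{l + l}}{2} = \frac{\left(l + 2 l \left(533 + l\right)\right) \frac{1}{2 l}}{2} = \frac{\frac{1}{2} \frac{1}{l} \left(l + 2 l \left(533 + l\right)\right)}{2} = \frac{l + 2 l \left(533 + l\right)}{4 l}$)
$h{\left(569,-347 \right)} + C{\left(q{\left(m \right)} \right)} = 569 + \left(\frac{1067}{4} + \frac{1}{2} \left(- \frac{59}{2}\right)\right) = 569 + \left(\frac{1067}{4} - \frac{59}{4}\right) = 569 + 252 = 821$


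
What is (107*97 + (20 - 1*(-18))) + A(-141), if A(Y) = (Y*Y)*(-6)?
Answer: -108869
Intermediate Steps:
A(Y) = -6*Y**2 (A(Y) = Y**2*(-6) = -6*Y**2)
(107*97 + (20 - 1*(-18))) + A(-141) = (107*97 + (20 - 1*(-18))) - 6*(-141)**2 = (10379 + (20 + 18)) - 6*19881 = (10379 + 38) - 119286 = 10417 - 119286 = -108869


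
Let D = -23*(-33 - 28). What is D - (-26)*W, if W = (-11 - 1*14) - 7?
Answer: 571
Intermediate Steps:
D = 1403 (D = -23*(-61) = 1403)
W = -32 (W = (-11 - 14) - 7 = -25 - 7 = -32)
D - (-26)*W = 1403 - (-26)*(-32) = 1403 - 1*832 = 1403 - 832 = 571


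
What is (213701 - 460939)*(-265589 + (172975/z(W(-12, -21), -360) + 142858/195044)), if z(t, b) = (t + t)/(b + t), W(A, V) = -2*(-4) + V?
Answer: -347287156823753462/633893 ≈ -5.4786e+11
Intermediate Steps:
W(A, V) = 8 + V
z(t, b) = 2*t/(b + t) (z(t, b) = (2*t)/(b + t) = 2*t/(b + t))
(213701 - 460939)*(-265589 + (172975/z(W(-12, -21), -360) + 142858/195044)) = (213701 - 460939)*(-265589 + (172975/((2*(8 - 21)/(-360 + (8 - 21)))) + 142858/195044)) = -247238*(-265589 + (172975/((2*(-13)/(-360 - 13))) + 142858*(1/195044))) = -247238*(-265589 + (172975/((2*(-13)/(-373))) + 71429/97522)) = -247238*(-265589 + (172975/((2*(-13)*(-1/373))) + 71429/97522)) = -247238*(-265589 + (172975/(26/373) + 71429/97522)) = -247238*(-265589 + (172975*(373/26) + 71429/97522)) = -247238*(-265589 + (64519675/26 + 71429/97522)) = -247238*(-265589 + 1573022400626/633893) = -247238*1404667392649/633893 = -347287156823753462/633893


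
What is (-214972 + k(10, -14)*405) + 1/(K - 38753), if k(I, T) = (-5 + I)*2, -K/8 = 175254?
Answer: -303893253771/1440785 ≈ -2.1092e+5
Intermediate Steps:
K = -1402032 (K = -8*175254 = -1402032)
k(I, T) = -10 + 2*I
(-214972 + k(10, -14)*405) + 1/(K - 38753) = (-214972 + (-10 + 2*10)*405) + 1/(-1402032 - 38753) = (-214972 + (-10 + 20)*405) + 1/(-1440785) = (-214972 + 10*405) - 1/1440785 = (-214972 + 4050) - 1/1440785 = -210922 - 1/1440785 = -303893253771/1440785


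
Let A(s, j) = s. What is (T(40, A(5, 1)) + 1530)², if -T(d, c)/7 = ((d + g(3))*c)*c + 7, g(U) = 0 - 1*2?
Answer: 26718561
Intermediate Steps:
g(U) = -2 (g(U) = 0 - 2 = -2)
T(d, c) = -49 - 7*c²*(-2 + d) (T(d, c) = -7*(((d - 2)*c)*c + 7) = -7*(((-2 + d)*c)*c + 7) = -7*((c*(-2 + d))*c + 7) = -7*(c²*(-2 + d) + 7) = -7*(7 + c²*(-2 + d)) = -49 - 7*c²*(-2 + d))
(T(40, A(5, 1)) + 1530)² = ((-49 + 14*5² - 7*40*5²) + 1530)² = ((-49 + 14*25 - 7*40*25) + 1530)² = ((-49 + 350 - 7000) + 1530)² = (-6699 + 1530)² = (-5169)² = 26718561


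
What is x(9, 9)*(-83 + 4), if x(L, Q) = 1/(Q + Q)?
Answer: -79/18 ≈ -4.3889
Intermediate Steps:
x(L, Q) = 1/(2*Q)
x(9, 9)*(-83 + 4) = ((½)/9)*(-83 + 4) = ((½)*(⅑))*(-79) = (1/18)*(-79) = -79/18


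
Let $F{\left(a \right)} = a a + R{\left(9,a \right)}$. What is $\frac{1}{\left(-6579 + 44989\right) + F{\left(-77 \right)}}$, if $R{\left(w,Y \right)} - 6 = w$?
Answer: $\frac{1}{44354} \approx 2.2546 \cdot 10^{-5}$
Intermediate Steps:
$R{\left(w,Y \right)} = 6 + w$
$F{\left(a \right)} = 15 + a^{2}$ ($F{\left(a \right)} = a a + \left(6 + 9\right) = a^{2} + 15 = 15 + a^{2}$)
$\frac{1}{\left(-6579 + 44989\right) + F{\left(-77 \right)}} = \frac{1}{\left(-6579 + 44989\right) + \left(15 + \left(-77\right)^{2}\right)} = \frac{1}{38410 + \left(15 + 5929\right)} = \frac{1}{38410 + 5944} = \frac{1}{44354}$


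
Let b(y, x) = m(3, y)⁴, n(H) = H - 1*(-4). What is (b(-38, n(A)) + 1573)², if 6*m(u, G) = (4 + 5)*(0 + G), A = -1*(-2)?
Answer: 111462368765476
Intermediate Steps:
A = 2
n(H) = 4 + H (n(H) = H + 4 = 4 + H)
m(u, G) = 3*G/2 (m(u, G) = ((4 + 5)*(0 + G))/6 = (9*G)/6 = 3*G/2)
b(y, x) = 81*y⁴/16 (b(y, x) = (3*y/2)⁴ = 81*y⁴/16)
(b(-38, n(A)) + 1573)² = ((81/16)*(-38)⁴ + 1573)² = ((81/16)*2085136 + 1573)² = (10556001 + 1573)² = 10557574² = 111462368765476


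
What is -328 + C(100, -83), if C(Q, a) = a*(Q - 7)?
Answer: -8047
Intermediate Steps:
C(Q, a) = a*(-7 + Q)
-328 + C(100, -83) = -328 - 83*(-7 + 100) = -328 - 83*93 = -328 - 7719 = -8047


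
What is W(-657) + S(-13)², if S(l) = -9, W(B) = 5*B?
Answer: -3204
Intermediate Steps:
W(-657) + S(-13)² = 5*(-657) + (-9)² = -3285 + 81 = -3204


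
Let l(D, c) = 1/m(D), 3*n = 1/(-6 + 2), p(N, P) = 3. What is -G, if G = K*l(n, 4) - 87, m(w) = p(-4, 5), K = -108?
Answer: 123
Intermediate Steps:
m(w) = 3
n = -1/12 (n = 1/(3*(-6 + 2)) = (1/3)/(-4) = (1/3)*(-1/4) = -1/12 ≈ -0.083333)
l(D, c) = 1/3
G = -123 (G = -108*1/3 - 87 = -36 - 87 = -123)
-G = -1*(-123) = 123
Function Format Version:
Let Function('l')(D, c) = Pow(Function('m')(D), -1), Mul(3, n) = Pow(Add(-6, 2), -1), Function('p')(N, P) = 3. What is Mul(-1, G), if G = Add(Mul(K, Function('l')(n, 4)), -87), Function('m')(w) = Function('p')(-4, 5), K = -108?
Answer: 123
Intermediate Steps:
Function('m')(w) = 3
n = Rational(-1, 12) (n = Mul(Rational(1, 3), Pow(Add(-6, 2), -1)) = Mul(Rational(1, 3), Pow(-4, -1)) = Mul(Rational(1, 3), Rational(-1, 4)) = Rational(-1, 12) ≈ -0.083333)
Function('l')(D, c) = Rational(1, 3) (Function('l')(D, c) = Pow(3, -1) = Rational(1, 3))
G = -123 (G = Add(Mul(-108, Rational(1, 3)), -87) = Add(-36, -87) = -123)
Mul(-1, G) = Mul(-1, -123) = 123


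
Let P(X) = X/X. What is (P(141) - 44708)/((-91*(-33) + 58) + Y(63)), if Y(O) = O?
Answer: -44707/3124 ≈ -14.311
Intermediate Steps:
P(X) = 1
(P(141) - 44708)/((-91*(-33) + 58) + Y(63)) = (1 - 44708)/((-91*(-33) + 58) + 63) = -44707/((3003 + 58) + 63) = -44707/(3061 + 63) = -44707/3124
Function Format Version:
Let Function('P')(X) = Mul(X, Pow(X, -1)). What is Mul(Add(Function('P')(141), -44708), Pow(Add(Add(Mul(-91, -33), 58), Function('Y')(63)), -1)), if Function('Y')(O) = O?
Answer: Rational(-44707, 3124) ≈ -14.311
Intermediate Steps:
Function('P')(X) = 1
Mul(Add(Function('P')(141), -44708), Pow(Add(Add(Mul(-91, -33), 58), Function('Y')(63)), -1)) = Mul(Add(1, -44708), Pow(Add(Add(Mul(-91, -33), 58), 63), -1)) = Mul(-44707, Pow(Add(Add(3003, 58), 63), -1)) = Mul(-44707, Pow(Add(3061, 63), -1)) = Mul(-44707, Pow(3124, -1)) = Mul(-44707, Rational(1, 3124)) = Rational(-44707, 3124)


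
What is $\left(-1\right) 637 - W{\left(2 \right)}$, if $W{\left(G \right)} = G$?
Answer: $-639$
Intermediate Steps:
$\left(-1\right) 637 - W{\left(2 \right)} = \left(-1\right) 637 - 2 = -637 - 2 = -639$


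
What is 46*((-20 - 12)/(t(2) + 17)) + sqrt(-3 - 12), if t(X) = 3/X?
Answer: -2944/37 + I*sqrt(15) ≈ -79.568 + 3.873*I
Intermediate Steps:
46*((-20 - 12)/(t(2) + 17)) + sqrt(-3 - 12) = 46*((-20 - 12)/(3/2 + 17)) + sqrt(-3 - 12) = 46*(-32/(3*(1/2) + 17)) + sqrt(-15) = 46*(-32/(3/2 + 17)) + I*sqrt(15) = 46*(-32/37/2) + I*sqrt(15) = 46*(-32*2/37) + I*sqrt(15) = 46*(-64/37) + I*sqrt(15) = -2944/37 + I*sqrt(15)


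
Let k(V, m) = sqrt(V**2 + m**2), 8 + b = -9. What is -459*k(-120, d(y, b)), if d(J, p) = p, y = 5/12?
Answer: -459*sqrt(14689) ≈ -55630.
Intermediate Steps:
b = -17 (b = -8 - 9 = -17)
y = 5/12 (y = 5*(1/12) = 5/12 ≈ 0.41667)
-459*k(-120, d(y, b)) = -459*sqrt((-120)**2 + (-17)**2) = -459*sqrt(14400 + 289) = -459*sqrt(14689)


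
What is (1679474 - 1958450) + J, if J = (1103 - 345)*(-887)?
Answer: -951322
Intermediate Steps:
J = -672346 (J = 758*(-887) = -672346)
(1679474 - 1958450) + J = (1679474 - 1958450) - 672346 = -278976 - 672346 = -951322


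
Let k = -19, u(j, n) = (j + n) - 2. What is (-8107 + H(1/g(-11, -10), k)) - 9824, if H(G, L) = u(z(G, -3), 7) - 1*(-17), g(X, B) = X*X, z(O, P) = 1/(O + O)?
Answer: -35697/2 ≈ -17849.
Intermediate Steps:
z(O, P) = 1/(2*O)
u(j, n) = -2 + j + n
g(X, B) = X²
H(G, L) = 22 + 1/(2*G) (H(G, L) = (-2 + 1/(2*G) + 7) - 1*(-17) = (5 + 1/(2*G)) + 17 = 22 + 1/(2*G))
(-8107 + H(1/g(-11, -10), k)) - 9824 = (-8107 + (22 + 1/(2*(1/((-11)²))))) - 9824 = (-8107 + (22 + 1/(2*(1/121)))) - 9824 = (-8107 + (22 + (½)*121)) - 9824 = (-8107 + (22 + 121/2)) - 9824 = (-8107 + 165/2) - 9824 = -16049/2 - 9824 = -35697/2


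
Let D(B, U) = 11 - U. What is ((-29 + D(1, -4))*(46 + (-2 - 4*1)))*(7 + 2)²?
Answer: -45360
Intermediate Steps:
((-29 + D(1, -4))*(46 + (-2 - 4*1)))*(7 + 2)² = ((-29 + (11 - 1*(-4)))*(46 + (-2 - 4*1)))*(7 + 2)² = ((-29 + (11 + 4))*(46 + (-2 - 4)))*9² = ((-29 + 15)*(46 - 6))*81 = -14*40*81 = -560*81 = -45360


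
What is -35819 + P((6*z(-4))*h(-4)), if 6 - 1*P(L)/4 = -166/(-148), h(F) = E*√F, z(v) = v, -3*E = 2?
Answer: -1324581/37 ≈ -35800.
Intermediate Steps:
E = -⅔ (E = -⅓*2 = -⅔ ≈ -0.66667)
h(F) = -2*√F/3
P(L) = 722/37 (P(L) = 24 - (-664)/(-148) = 24 - (-664)*(-1)/148 = 24 - 4*83/74 = 24 - 166/37 = 722/37)
-35819 + P((6*z(-4))*h(-4)) = -35819 + 722/37 = -1324581/37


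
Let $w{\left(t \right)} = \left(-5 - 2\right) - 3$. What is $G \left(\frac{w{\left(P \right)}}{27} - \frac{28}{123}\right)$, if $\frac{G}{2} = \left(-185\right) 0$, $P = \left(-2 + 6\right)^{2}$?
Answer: $0$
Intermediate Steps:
$P = 16$ ($P = 4^{2} = 16$)
$w{\left(t \right)} = -10$ ($w{\left(t \right)} = -7 - 3 = -10$)
$G = 0$ ($G = 2 \left(\left(-185\right) 0\right) = 2 \cdot 0 = 0$)
$G \left(\frac{w{\left(P \right)}}{27} - \frac{28}{123}\right) = 0 \left(- \frac{10}{27} - \frac{28}{123}\right) = 0 \left(- \frac{662}{1107}\right) = 0$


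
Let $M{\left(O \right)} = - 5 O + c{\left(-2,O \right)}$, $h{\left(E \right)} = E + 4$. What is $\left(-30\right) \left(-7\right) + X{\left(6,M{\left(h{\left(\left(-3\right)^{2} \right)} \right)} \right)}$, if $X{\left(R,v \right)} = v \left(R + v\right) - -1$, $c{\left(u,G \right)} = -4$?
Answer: $4558$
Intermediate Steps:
$h{\left(E \right)} = 4 + E$
$M{\left(O \right)} = -4 - 5 O$ ($M{\left(O \right)} = - 5 O - 4 = -4 - 5 O$)
$X{\left(R,v \right)} = 1 + v \left(R + v\right)$ ($X{\left(R,v \right)} = v \left(R + v\right) + 1 = 1 + v \left(R + v\right)$)
$\left(-30\right) \left(-7\right) + X{\left(6,M{\left(h{\left(\left(-3\right)^{2} \right)} \right)} \right)} = \left(-30\right) \left(-7\right) + \left(1 + \left(-4 - 5 \left(4 + \left(-3\right)^{2}\right)\right)^{2} + 6 \left(-4 - 5 \left(4 + \left(-3\right)^{2}\right)\right)\right) = 210 + \left(1 + \left(-4 - 5 \left(4 + 9\right)\right)^{2} + 6 \left(-4 - 5 \left(4 + 9\right)\right)\right) = 210 + \left(1 + \left(-4 - 65\right)^{2} + 6 \left(-4 - 65\right)\right) = 210 + \left(1 + \left(-69\right)^{2} + 6 \left(-69\right)\right) = 210 + \left(1 + 4761 - 414\right) = 210 + 4348 = 4558$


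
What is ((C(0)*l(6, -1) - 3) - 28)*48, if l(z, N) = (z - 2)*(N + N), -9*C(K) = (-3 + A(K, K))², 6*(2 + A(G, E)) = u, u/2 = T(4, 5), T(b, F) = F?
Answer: -27376/27 ≈ -1013.9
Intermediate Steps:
u = 10 (u = 2*5 = 10)
A(G, E) = -⅓ (A(G, E) = -2 + (⅙)*10 = -2 + 5/3 = -⅓)
C(K) = -100/81 (C(K) = -(-3 - ⅓)²/9 = -(-10/3)²/9 = -⅑*100/9 = -100/81)
l(z, N) = 2*N*(-2 + z) (l(z, N) = (-2 + z)*(2*N) = 2*N*(-2 + z))
((C(0)*l(6, -1) - 3) - 28)*48 = ((-200*(-1)*(-2 + 6)/81 - 3) - 28)*48 = ((-200*(-1)*4/81 - 3) - 28)*48 = ((-100/81*(-8) - 3) - 28)*48 = ((800/81 - 3) - 28)*48 = (557/81 - 28)*48 = -1711/81*48 = -27376/27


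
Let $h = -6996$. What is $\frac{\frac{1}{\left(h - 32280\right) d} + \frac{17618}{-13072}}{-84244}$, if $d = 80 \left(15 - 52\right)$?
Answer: $\frac{128013444263}{8001658243342080} \approx 1.5998 \cdot 10^{-5}$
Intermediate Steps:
$d = -2960$ ($d = 80 \left(-37\right) = -2960$)
$\frac{\frac{1}{\left(h - 32280\right) d} + \frac{17618}{-13072}}{-84244} = \frac{\frac{1}{\left(-6996 - 32280\right) \left(-2960\right)} + \frac{17618}{-13072}}{-84244} = \left(\frac{1}{-39276} \left(- \frac{1}{2960}\right) + 17618 \left(- \frac{1}{13072}\right)\right) \left(- \frac{1}{84244}\right) = \left(\left(- \frac{1}{39276}\right) \left(- \frac{1}{2960}\right) - \frac{8809}{6536}\right) \left(- \frac{1}{84244}\right) = \left(\frac{1}{116256960} - \frac{8809}{6536}\right) \left(- \frac{1}{84244}\right) = \left(- \frac{128013444263}{94981936320}\right) \left(- \frac{1}{84244}\right) = \frac{128013444263}{8001658243342080}$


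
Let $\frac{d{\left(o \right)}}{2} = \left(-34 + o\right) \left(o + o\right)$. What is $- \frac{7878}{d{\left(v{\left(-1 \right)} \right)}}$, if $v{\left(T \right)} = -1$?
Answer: $- \frac{3939}{70} \approx -56.271$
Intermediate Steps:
$d{\left(o \right)} = 4 o \left(-34 + o\right)$ ($d{\left(o \right)} = 2 \left(-34 + o\right) \left(o + o\right) = 2 \left(-34 + o\right) 2 o = 2 \cdot 2 o \left(-34 + o\right) = 4 o \left(-34 + o\right)$)
$- \frac{7878}{d{\left(v{\left(-1 \right)} \right)}} = - \frac{7878}{4 \left(-1\right) \left(-34 - 1\right)} = - \frac{7878}{4 \left(-1\right) \left(-35\right)} = - \frac{7878}{140} = \left(-7878\right) \frac{1}{140} = - \frac{3939}{70}$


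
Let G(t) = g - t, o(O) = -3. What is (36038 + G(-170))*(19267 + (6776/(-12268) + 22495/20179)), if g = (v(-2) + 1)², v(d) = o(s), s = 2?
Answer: 43181000742378840/61888993 ≈ 6.9772e+8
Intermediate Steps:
v(d) = -3
g = 4 (g = (-3 + 1)² = (-2)² = 4)
G(t) = 4 - t
(36038 + G(-170))*(19267 + (6776/(-12268) + 22495/20179)) = (36038 + (4 - 1*(-170)))*(19267 + (6776/(-12268) + 22495/20179)) = (36038 + (4 + 170))*(19267 + (6776*(-1/12268) + 22495*(1/20179))) = (36038 + 174)*(19267 + (-1694/3067 + 22495/20179)) = 36212*(19267 + 34808939/61888993) = 36212*(1192450037070/61888993) = 43181000742378840/61888993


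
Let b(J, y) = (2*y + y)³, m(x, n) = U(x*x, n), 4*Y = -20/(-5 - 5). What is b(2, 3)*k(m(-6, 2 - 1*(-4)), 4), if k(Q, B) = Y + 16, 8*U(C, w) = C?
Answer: 24057/2 ≈ 12029.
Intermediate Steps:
Y = ½ (Y = (-20/(-5 - 5))/4 = (-20/(-10))/4 = (-20*(-⅒))/4 = (¼)*2 = ½ ≈ 0.50000)
U(C, w) = C/8
m(x, n) = x²/8 (m(x, n) = (x*x)/8 = x²/8)
k(Q, B) = 33/2 (k(Q, B) = ½ + 16 = 33/2)
b(J, y) = 27*y³ (b(J, y) = (3*y)³ = 27*y³)
b(2, 3)*k(m(-6, 2 - 1*(-4)), 4) = (27*3³)*(33/2) = (27*27)*(33/2) = 729*(33/2) = 24057/2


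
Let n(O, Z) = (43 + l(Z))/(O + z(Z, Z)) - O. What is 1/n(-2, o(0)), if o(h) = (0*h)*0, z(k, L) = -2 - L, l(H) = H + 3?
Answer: -2/19 ≈ -0.10526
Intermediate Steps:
l(H) = 3 + H
o(h) = 0 (o(h) = 0*0 = 0)
n(O, Z) = -O + (46 + Z)/(-2 + O - Z) (n(O, Z) = (43 + (3 + Z))/(O + (-2 - Z)) - O = (46 + Z)/(-2 + O - Z) - O = -O + (46 + Z)/(-2 + O - Z))
1/n(-2, o(0)) = 1/((-46 + (-2)² - 1*0 - 1*(-2)*(2 + 0))/(2 + 0 - 1*(-2))) = 1/((-46 + 4 + 0 - 1*(-2)*2)/(2 + 0 + 2)) = 1/((-46 + 4 + 0 + 4)/4) = 1/((¼)*(-38)) = 1/(-19/2) = -2/19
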